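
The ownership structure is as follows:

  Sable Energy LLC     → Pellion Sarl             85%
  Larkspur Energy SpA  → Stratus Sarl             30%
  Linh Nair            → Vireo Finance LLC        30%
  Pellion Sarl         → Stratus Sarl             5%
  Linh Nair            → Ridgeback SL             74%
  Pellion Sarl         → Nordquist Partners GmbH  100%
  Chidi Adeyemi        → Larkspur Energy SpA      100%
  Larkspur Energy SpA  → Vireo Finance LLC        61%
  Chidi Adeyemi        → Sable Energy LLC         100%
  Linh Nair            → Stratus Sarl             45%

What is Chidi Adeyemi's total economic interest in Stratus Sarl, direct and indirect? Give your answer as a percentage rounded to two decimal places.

Chidi reaches Stratus along 2 paths.
Via Sable → Pellion: 100% × 85% × 5% = 4.25%.
Via Larkspur: 100% × 30% = 30%.
Total: 4.25% + 30% = 34.25%.

34.25%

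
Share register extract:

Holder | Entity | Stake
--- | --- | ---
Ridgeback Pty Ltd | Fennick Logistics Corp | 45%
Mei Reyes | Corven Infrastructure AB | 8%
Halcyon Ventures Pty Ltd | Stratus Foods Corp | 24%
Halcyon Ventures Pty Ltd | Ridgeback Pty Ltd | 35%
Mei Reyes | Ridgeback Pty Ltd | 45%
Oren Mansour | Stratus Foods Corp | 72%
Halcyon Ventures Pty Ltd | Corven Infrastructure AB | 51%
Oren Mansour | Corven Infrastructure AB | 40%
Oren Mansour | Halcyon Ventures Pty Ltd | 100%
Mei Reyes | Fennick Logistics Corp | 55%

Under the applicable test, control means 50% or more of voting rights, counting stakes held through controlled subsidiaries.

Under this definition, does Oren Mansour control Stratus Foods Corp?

Yes

Oren holds 100% of Halcyon, so Oren controls Halcyon.
Oren and Halcyon together hold 72% + 24% = 96% of Stratus, so Oren controls Stratus.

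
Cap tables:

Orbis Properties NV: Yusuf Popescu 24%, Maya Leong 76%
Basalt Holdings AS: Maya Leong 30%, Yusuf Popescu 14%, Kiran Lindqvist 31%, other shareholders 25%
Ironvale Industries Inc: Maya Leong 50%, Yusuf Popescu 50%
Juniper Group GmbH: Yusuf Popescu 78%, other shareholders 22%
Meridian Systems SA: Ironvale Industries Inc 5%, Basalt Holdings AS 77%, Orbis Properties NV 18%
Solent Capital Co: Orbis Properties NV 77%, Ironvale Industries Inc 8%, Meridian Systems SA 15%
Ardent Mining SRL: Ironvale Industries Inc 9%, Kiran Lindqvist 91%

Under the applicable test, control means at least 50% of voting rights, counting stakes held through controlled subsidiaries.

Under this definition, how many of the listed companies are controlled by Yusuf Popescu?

Yusuf holds 50% of Ironvale, so Yusuf controls Ironvale.
Yusuf holds 78% of Juniper, so Yusuf controls Juniper.
No other company's threshold is met.
Yusuf controls 2 companies.

2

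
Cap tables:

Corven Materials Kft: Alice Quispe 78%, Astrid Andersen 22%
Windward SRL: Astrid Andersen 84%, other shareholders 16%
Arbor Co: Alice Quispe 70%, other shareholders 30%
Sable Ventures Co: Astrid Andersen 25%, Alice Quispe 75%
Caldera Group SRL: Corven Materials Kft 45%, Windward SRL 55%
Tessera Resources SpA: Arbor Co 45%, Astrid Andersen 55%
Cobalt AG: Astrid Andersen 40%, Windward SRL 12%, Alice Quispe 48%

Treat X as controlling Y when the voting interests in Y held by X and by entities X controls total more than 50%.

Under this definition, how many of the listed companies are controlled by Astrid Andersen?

4

Astrid holds 84% of Windward, so Astrid controls Windward.
Windward holds 55% of Caldera, so Astrid controls Caldera.
Astrid holds 55% of Tessera, so Astrid controls Tessera.
Astrid and Windward together hold 40% + 12% = 52% of Cobalt, so Astrid controls Cobalt.
No other company's threshold is met.
Astrid controls 4 companies.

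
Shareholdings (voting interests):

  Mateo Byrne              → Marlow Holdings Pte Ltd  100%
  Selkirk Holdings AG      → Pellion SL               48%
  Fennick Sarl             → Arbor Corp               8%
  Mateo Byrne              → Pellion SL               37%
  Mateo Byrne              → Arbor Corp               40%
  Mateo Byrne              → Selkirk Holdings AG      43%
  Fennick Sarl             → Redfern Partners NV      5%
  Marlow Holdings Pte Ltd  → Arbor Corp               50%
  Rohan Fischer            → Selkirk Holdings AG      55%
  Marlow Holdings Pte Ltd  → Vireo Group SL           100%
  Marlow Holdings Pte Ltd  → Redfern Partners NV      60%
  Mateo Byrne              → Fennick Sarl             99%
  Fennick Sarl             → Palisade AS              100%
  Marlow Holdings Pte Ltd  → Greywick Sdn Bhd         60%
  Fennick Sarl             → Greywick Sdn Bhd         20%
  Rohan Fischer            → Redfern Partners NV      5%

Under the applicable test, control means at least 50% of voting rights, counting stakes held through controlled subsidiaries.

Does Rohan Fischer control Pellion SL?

Rohan holds 55% of Selkirk, so Rohan controls Selkirk.
In Pellion, Rohan's side holds only 48%, not ≥ 50%.
So Rohan does not control Pellion.

No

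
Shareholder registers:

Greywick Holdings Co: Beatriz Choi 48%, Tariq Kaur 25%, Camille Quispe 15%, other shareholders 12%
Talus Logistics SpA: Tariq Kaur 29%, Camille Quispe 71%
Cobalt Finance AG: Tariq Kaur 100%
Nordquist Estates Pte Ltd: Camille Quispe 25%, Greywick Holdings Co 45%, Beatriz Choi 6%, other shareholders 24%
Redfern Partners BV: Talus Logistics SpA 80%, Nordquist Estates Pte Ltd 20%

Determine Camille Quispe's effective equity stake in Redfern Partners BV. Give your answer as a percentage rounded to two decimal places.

63.15%

Camille reaches Redfern along 3 paths.
Via Talus: 71% × 80% = 56.8%.
Via Nordquist: 25% × 20% = 5%.
Via Greywick → Nordquist: 15% × 45% × 20% = 1.35%.
Total: 56.8% + 5% + 1.35% = 63.15%.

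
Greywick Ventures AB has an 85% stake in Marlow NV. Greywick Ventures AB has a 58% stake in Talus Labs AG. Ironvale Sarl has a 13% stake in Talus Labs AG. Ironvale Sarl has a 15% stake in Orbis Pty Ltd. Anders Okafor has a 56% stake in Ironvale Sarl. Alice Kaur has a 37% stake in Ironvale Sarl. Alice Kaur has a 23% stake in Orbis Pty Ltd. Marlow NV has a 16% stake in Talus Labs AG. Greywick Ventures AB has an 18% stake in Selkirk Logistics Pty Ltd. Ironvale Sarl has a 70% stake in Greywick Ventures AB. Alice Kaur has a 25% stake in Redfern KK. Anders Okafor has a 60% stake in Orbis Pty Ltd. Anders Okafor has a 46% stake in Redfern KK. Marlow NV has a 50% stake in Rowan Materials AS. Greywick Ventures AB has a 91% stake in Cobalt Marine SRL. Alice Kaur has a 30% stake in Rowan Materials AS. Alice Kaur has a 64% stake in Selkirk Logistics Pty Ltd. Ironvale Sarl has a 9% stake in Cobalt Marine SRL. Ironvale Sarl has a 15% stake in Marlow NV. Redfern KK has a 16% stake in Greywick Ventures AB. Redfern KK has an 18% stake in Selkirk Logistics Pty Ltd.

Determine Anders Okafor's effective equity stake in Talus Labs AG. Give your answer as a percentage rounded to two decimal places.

41.96%

Anders reaches Talus along 6 paths.
Via Ironvale: 56% × 13% = 7.28%.
Via Ironvale → Greywick: 56% × 70% × 58% = 22.736%.
Via Redfern → Greywick: 46% × 16% × 58% = 4.2688%.
Via Ironvale → Greywick → Marlow: 56% × 70% × 85% × 16% = 5.3312%.
Via Redfern → Greywick → Marlow: 46% × 16% × 85% × 16% = 1.00096%.
Via Ironvale → Marlow: 56% × 15% × 16% = 1.344%.
Total: 7.28% + 22.736% + 4.2688% + 5.3312% + 1.00096% + 1.344% = 41.96096%.
Rounded: 41.96%.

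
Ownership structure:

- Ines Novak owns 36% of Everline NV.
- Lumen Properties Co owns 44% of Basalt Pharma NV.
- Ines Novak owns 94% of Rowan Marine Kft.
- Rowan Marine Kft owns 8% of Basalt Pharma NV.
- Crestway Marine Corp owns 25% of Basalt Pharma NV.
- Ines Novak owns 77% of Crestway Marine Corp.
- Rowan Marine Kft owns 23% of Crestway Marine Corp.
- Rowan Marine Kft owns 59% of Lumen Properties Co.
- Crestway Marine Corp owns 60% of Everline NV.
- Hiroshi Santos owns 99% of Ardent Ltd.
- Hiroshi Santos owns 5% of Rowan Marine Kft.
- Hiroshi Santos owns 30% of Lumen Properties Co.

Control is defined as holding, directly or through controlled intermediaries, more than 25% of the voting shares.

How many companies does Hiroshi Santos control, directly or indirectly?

3

Hiroshi holds 30% of Lumen, so Hiroshi controls Lumen.
Lumen holds 44% of Basalt, so Hiroshi controls Basalt.
Hiroshi holds 99% of Ardent, so Hiroshi controls Ardent.
No other company's threshold is met.
Hiroshi controls 3 companies.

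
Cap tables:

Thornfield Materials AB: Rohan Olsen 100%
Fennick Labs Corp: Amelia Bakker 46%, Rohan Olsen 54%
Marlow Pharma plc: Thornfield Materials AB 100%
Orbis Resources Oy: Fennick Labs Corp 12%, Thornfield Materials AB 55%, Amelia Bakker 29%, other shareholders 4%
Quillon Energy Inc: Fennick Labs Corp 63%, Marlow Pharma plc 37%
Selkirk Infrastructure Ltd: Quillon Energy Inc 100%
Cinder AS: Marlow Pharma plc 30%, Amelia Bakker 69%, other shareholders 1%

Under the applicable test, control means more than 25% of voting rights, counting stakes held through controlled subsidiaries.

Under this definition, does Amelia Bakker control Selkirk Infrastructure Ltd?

Amelia holds 46% of Fennick, so Amelia controls Fennick.
Fennick holds 63% of Quillon, so Amelia controls Quillon.
Quillon holds 100% of Selkirk, so Amelia controls Selkirk.

Yes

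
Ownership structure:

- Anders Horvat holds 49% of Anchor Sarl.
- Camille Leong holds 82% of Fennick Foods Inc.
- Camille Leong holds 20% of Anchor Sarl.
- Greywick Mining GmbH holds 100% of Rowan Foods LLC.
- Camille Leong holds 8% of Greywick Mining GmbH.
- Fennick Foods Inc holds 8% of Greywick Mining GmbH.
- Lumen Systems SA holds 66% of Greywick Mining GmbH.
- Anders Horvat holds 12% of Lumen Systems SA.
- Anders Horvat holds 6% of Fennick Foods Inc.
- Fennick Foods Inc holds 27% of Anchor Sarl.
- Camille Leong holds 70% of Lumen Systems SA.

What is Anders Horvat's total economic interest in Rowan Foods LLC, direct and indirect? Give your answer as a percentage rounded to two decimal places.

8.40%

Anders reaches Rowan along 2 paths.
Via Fennick → Greywick: 6% × 8% × 100% = 0.48%.
Via Lumen → Greywick: 12% × 66% × 100% = 7.92%.
Total: 0.48% + 7.92% = 8.4%.
Rounded: 8.40%.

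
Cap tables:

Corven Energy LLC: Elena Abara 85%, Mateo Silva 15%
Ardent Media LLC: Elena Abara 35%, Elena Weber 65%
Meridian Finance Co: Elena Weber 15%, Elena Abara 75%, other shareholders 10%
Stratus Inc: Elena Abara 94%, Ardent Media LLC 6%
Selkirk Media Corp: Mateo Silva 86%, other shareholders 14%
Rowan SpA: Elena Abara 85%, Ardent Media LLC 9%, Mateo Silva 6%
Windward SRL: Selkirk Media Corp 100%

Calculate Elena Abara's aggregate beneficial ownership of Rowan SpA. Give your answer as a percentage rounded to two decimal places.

Elena Abara reaches Rowan along 2 paths.
Direct stake: 85% = 85%.
Via Ardent: 35% × 9% = 3.15%.
Total: 85% + 3.15% = 88.15%.

88.15%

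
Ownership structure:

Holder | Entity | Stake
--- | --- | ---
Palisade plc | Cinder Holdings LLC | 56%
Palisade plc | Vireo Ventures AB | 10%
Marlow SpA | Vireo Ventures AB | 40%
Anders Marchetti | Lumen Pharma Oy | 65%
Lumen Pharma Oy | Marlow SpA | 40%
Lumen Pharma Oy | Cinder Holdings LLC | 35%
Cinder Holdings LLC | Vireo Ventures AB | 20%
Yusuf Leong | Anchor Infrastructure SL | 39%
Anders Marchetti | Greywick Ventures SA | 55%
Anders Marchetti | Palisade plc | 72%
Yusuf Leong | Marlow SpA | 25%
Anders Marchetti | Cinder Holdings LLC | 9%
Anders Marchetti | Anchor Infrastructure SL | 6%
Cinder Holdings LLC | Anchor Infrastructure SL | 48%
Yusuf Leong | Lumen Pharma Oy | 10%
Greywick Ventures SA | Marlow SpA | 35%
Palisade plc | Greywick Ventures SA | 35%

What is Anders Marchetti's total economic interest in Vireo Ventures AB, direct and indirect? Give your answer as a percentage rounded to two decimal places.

Anders reaches Vireo along 7 paths.
Via Palisade: 72% × 10% = 7.2%.
Via Lumen → Cinder: 65% × 35% × 20% = 4.55%.
Via Palisade → Cinder: 72% × 56% × 20% = 8.064%.
Via Cinder: 9% × 20% = 1.8%.
Via Greywick → Marlow: 55% × 35% × 40% = 7.7%.
Via Palisade → Greywick → Marlow: 72% × 35% × 35% × 40% = 3.528%.
Via Lumen → Marlow: 65% × 40% × 40% = 10.4%.
Total: 7.2% + 4.55% + 8.064% + 1.8% + 7.7% + 3.528% + 10.4% = 43.242%.
Rounded: 43.24%.

43.24%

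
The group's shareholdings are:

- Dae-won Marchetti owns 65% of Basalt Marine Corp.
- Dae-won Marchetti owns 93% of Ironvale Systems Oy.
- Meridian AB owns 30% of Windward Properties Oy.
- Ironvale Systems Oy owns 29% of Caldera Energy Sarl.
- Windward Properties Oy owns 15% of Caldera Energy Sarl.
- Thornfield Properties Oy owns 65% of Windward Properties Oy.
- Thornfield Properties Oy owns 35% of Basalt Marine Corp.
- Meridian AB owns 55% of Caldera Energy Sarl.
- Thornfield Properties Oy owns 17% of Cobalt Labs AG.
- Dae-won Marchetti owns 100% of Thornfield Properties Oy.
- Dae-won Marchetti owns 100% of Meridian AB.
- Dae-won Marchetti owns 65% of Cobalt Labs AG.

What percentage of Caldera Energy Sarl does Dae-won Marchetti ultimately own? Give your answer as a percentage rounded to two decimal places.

Dae-won reaches Caldera along 4 paths.
Via Ironvale: 93% × 29% = 26.97%.
Via Meridian: 100% × 55% = 55%.
Via Meridian → Windward: 100% × 30% × 15% = 4.5%.
Via Thornfield → Windward: 100% × 65% × 15% = 9.75%.
Total: 26.97% + 55% + 4.5% + 9.75% = 96.22%.

96.22%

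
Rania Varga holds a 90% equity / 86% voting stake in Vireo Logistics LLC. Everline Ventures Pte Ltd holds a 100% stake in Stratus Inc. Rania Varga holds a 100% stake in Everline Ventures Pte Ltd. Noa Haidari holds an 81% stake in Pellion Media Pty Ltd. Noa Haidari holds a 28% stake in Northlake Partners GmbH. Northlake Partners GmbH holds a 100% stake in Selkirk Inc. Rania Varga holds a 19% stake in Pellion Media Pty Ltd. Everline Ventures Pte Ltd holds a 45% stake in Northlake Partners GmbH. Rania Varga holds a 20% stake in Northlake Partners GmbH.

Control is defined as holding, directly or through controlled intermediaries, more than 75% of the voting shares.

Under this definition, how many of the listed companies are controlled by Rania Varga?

3

Rania holds 100% of Everline, so Rania controls Everline.
Everline holds 100% of Stratus, so Rania controls Stratus.
Rania holds 86% of Vireo, so Rania controls Vireo.
No other company's threshold is met.
Rania controls 3 companies.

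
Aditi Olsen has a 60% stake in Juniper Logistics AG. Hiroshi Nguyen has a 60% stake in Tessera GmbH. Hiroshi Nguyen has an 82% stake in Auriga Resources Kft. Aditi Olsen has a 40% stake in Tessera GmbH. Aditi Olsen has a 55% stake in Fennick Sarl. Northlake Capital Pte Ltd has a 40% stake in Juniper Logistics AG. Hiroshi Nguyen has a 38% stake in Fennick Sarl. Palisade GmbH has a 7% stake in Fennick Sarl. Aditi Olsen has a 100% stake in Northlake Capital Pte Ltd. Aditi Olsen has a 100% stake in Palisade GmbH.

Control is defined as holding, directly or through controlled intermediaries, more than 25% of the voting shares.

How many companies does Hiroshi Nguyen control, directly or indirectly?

Hiroshi holds 60% of Tessera, so Hiroshi controls Tessera.
Hiroshi holds 82% of Auriga, so Hiroshi controls Auriga.
Hiroshi holds 38% of Fennick, so Hiroshi controls Fennick.
No other company's threshold is met.
Hiroshi controls 3 companies.

3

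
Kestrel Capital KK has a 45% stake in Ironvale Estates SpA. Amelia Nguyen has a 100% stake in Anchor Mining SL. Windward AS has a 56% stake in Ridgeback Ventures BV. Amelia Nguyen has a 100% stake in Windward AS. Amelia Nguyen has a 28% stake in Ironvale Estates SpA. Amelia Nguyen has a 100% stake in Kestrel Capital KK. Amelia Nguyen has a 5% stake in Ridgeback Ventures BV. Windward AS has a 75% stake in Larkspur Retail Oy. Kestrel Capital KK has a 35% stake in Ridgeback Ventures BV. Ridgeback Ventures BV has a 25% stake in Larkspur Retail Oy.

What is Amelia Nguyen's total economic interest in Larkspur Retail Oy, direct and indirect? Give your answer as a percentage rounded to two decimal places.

Amelia reaches Larkspur along 4 paths.
Via Kestrel → Ridgeback: 100% × 35% × 25% = 8.75%.
Via Windward → Ridgeback: 100% × 56% × 25% = 14%.
Via Ridgeback: 5% × 25% = 1.25%.
Via Windward: 100% × 75% = 75%.
Total: 8.75% + 14% + 1.25% + 75% = 99%.
Rounded: 99.00%.

99.00%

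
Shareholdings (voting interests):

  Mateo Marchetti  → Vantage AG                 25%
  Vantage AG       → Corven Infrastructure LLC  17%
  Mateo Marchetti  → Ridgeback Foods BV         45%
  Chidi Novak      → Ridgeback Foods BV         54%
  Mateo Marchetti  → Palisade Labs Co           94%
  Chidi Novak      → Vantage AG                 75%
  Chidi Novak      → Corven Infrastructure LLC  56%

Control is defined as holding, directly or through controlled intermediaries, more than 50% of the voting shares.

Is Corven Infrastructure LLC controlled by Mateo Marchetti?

No

Mateo holds 94% of Palisade, so Mateo controls Palisade.
Neither Mateo nor any entity Mateo controls holds any voting interest in Corven.
So Mateo does not control Corven.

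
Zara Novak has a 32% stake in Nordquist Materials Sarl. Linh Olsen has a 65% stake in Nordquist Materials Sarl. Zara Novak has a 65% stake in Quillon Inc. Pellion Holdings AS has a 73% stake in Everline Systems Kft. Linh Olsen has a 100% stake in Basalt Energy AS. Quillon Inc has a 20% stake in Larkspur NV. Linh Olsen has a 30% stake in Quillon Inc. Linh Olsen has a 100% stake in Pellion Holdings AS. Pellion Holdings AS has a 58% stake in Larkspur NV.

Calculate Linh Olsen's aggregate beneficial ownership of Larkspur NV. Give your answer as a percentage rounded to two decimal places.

Linh reaches Larkspur along 2 paths.
Via Quillon: 30% × 20% = 6%.
Via Pellion: 100% × 58% = 58%.
Total: 6% + 58% = 64%.
Rounded: 64.00%.

64.00%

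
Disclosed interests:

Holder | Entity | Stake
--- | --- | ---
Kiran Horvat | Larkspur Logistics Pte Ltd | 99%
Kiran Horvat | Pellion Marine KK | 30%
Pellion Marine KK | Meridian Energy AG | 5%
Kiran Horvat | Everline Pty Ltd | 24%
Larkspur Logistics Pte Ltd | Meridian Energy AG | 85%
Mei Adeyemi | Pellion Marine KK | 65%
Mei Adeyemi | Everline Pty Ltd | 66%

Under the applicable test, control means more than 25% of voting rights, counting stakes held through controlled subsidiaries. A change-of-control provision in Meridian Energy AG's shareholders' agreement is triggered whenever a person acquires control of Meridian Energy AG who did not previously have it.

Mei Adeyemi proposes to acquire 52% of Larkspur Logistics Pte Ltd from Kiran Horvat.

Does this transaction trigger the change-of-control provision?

The purchase adds only to Mei's holdings (Kiran's stake shrinks), so Mei is the only person who could newly come to control Meridian.
Mei holds 65% of Pellion, so Mei controls Pellion.
Mei holds 66% of Everline, so Mei controls Everline.
In Meridian, Mei's side holds only 5%, not > 25%.
So before the transaction, Mei does not control Meridian.
After the purchase, Mei holds 52% of Larkspur directly, and Kiran's stake falls to 47%.
Mei holds 52% of Larkspur, so Mei controls Larkspur.
Larkspur and Pellion together hold 85% + 5% = 90% of Meridian, so Mei controls Meridian.
Mei did not control Meridian before and does after, so the clause is triggered.

Yes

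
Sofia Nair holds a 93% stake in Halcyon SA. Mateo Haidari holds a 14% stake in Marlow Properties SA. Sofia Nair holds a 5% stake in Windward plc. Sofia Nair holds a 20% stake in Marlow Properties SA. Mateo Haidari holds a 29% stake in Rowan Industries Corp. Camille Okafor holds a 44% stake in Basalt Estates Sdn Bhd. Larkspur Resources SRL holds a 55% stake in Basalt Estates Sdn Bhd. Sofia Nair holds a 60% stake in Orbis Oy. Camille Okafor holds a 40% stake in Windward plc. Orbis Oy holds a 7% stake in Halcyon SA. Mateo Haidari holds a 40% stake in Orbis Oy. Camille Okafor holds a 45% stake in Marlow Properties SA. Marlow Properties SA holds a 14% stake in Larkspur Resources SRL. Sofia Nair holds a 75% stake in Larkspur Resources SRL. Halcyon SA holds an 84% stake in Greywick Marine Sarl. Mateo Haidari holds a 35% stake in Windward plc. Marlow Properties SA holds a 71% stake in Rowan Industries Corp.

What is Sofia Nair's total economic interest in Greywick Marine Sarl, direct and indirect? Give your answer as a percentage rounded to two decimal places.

Sofia reaches Greywick along 2 paths.
Via Halcyon: 93% × 84% = 78.12%.
Via Orbis → Halcyon: 60% × 7% × 84% = 3.528%.
Total: 78.12% + 3.528% = 81.648%.
Rounded: 81.65%.

81.65%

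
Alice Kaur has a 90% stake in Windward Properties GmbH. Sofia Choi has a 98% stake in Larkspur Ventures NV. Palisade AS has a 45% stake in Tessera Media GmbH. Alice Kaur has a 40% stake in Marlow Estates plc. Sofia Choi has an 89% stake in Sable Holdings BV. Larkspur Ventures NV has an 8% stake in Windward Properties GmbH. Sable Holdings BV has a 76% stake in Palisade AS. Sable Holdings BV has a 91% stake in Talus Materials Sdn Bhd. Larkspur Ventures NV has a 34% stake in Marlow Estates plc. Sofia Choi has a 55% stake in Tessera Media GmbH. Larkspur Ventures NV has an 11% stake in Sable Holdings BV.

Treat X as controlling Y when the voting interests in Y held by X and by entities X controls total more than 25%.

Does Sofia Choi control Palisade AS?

Sofia holds 98% of Larkspur, so Sofia controls Larkspur.
Sofia and Larkspur together hold 89% + 11% = 100% of Sable, so Sofia controls Sable.
Sable holds 76% of Palisade, so Sofia controls Palisade.

Yes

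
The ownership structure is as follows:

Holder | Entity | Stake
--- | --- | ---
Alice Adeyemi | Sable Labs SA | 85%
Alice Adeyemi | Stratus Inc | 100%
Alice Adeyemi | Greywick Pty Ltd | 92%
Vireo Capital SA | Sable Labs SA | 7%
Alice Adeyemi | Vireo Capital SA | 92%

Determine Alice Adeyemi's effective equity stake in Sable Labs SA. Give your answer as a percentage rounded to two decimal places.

91.44%

Alice reaches Sable along 2 paths.
Direct stake: 85% = 85%.
Via Vireo: 92% × 7% = 6.44%.
Total: 85% + 6.44% = 91.44%.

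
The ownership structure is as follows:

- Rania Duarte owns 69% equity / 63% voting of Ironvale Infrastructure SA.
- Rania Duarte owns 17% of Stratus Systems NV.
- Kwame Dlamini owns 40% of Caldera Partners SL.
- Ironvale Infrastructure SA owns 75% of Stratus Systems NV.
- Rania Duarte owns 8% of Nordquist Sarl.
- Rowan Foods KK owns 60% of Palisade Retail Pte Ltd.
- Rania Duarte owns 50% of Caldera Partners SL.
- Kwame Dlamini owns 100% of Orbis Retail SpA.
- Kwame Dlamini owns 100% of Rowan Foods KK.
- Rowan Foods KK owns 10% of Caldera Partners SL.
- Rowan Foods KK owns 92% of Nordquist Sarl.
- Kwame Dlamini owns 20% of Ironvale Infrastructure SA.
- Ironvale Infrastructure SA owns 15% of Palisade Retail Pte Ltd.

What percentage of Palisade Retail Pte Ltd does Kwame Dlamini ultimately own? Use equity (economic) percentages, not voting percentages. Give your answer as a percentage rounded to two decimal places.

Kwame reaches Palisade along 2 paths.
Via Rowan: 100% × 60% = 60%.
Via Ironvale: 20% × 15% = 3%.
Total: 60% + 3% = 63%.
Rounded: 63.00%.

63.00%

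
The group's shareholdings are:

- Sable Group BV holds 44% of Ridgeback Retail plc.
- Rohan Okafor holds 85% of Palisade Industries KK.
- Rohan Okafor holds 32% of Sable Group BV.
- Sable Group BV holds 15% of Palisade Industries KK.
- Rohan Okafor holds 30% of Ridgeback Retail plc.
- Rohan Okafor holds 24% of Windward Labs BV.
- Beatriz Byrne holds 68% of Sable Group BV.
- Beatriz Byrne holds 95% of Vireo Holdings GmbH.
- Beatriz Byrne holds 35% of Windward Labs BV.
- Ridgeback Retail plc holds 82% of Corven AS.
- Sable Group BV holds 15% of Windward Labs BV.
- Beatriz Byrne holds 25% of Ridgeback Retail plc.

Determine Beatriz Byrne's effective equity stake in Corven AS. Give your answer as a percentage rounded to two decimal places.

Beatriz reaches Corven along 2 paths.
Via Ridgeback: 25% × 82% = 20.5%.
Via Sable → Ridgeback: 68% × 44% × 82% = 24.5344%.
Total: 20.5% + 24.5344% = 45.0344%.
Rounded: 45.03%.

45.03%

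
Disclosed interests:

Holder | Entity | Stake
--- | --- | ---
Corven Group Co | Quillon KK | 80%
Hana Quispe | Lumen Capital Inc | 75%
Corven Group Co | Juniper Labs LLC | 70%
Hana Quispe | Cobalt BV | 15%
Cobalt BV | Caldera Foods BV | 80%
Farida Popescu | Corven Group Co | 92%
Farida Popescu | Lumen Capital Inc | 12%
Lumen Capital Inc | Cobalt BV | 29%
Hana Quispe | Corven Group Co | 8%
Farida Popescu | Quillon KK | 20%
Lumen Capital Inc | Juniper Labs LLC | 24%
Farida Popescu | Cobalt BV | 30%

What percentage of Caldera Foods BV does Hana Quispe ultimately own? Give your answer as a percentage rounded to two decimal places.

29.40%

Hana reaches Caldera along 2 paths.
Via Cobalt: 15% × 80% = 12%.
Via Lumen → Cobalt: 75% × 29% × 80% = 17.4%.
Total: 12% + 17.4% = 29.4%.
Rounded: 29.40%.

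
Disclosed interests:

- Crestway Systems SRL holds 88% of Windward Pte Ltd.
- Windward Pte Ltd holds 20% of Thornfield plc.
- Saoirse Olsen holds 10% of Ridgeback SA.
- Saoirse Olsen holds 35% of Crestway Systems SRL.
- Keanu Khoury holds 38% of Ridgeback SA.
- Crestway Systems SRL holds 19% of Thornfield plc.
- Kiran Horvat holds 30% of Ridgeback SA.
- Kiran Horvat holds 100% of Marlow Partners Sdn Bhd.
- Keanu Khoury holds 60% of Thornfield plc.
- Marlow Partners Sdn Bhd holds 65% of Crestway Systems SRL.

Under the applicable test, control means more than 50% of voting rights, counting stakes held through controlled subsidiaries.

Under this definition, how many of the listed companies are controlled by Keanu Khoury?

1

Keanu holds 60% of Thornfield, so Keanu controls Thornfield.
No other company's threshold is met.
Keanu controls 1 company.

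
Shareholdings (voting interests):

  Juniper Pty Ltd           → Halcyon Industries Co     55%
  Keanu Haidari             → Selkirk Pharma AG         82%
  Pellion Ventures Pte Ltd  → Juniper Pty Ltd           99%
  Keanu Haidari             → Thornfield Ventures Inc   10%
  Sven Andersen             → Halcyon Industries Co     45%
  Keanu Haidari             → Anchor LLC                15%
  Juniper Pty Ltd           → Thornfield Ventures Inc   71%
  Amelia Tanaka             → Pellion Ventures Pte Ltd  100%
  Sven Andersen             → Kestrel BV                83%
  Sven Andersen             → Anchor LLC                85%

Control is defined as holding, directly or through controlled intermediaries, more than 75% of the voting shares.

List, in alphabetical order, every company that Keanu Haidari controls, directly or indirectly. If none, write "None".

Keanu holds 82% of Selkirk, so Keanu controls Selkirk.
No other company's threshold is met.

Selkirk Pharma AG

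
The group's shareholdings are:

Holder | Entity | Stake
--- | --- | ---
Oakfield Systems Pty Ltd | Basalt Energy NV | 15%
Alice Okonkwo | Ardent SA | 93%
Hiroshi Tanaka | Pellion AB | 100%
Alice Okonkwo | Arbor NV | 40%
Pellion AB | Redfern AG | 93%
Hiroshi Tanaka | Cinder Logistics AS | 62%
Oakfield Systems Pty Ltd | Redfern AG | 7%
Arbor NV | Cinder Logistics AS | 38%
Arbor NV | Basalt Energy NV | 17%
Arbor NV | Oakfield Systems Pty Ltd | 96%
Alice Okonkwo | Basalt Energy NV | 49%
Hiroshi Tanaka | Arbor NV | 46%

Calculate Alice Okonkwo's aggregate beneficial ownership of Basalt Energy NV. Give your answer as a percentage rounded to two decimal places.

Alice reaches Basalt along 3 paths.
Via Arbor: 40% × 17% = 6.8%.
Direct stake: 49% = 49%.
Via Arbor → Oakfield: 40% × 96% × 15% = 5.76%.
Total: 6.8% + 49% + 5.76% = 61.56%.

61.56%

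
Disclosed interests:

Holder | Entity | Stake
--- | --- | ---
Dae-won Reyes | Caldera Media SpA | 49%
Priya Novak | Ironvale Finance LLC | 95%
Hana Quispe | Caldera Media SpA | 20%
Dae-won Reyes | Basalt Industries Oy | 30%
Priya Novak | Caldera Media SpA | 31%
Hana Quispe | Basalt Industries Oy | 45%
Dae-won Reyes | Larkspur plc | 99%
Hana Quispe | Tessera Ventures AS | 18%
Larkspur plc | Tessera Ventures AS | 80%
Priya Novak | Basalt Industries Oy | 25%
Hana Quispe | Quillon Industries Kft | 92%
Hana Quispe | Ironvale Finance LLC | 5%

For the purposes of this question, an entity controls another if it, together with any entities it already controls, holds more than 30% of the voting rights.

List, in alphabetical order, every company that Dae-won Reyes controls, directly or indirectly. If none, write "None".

Caldera Media SpA, Larkspur plc, Tessera Ventures AS

Dae-won holds 49% of Caldera, so Dae-won controls Caldera.
Dae-won holds 99% of Larkspur, so Dae-won controls Larkspur.
Larkspur holds 80% of Tessera, so Dae-won controls Tessera.
No other company's threshold is met.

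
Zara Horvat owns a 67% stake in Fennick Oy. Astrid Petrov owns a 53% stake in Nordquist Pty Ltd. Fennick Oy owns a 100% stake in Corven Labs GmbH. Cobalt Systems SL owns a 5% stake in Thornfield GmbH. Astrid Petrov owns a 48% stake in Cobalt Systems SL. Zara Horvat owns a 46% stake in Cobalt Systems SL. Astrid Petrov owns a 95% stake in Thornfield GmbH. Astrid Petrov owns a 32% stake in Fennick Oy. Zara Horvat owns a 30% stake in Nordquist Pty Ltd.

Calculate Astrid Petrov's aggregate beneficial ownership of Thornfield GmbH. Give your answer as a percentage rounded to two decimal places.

97.40%

Astrid reaches Thornfield along 2 paths.
Direct stake: 95% = 95%.
Via Cobalt: 48% × 5% = 2.4%.
Total: 95% + 2.4% = 97.4%.
Rounded: 97.40%.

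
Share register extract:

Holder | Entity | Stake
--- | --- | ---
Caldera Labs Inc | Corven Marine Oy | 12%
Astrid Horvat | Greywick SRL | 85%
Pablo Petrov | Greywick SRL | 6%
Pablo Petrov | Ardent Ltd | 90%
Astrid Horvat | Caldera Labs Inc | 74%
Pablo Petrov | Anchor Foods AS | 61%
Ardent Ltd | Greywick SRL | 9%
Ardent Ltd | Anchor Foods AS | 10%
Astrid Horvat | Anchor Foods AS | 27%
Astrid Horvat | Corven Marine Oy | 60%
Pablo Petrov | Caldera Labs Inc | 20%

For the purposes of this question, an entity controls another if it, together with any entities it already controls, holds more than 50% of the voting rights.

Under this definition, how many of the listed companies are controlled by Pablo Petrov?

Pablo holds 90% of Ardent, so Pablo controls Ardent.
Ardent and Pablo together hold 10% + 61% = 71% of Anchor, so Pablo controls Anchor.
No other company's threshold is met.
Pablo controls 2 companies.

2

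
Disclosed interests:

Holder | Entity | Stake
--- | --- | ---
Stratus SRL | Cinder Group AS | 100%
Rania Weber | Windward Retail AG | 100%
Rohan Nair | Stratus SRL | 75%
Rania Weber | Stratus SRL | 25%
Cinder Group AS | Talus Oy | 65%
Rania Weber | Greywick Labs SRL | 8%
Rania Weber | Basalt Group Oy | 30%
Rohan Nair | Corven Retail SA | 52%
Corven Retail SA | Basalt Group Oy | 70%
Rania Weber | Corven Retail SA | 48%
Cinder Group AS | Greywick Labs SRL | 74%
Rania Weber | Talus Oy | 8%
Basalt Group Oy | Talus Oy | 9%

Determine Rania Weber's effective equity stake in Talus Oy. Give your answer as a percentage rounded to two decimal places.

29.97%

Rania reaches Talus along 4 paths.
Via Basalt: 30% × 9% = 2.7%.
Via Corven → Basalt: 48% × 70% × 9% = 3.024%.
Direct stake: 8% = 8%.
Via Stratus → Cinder: 25% × 100% × 65% = 16.25%.
Total: 2.7% + 3.024% + 8% + 16.25% = 29.974%.
Rounded: 29.97%.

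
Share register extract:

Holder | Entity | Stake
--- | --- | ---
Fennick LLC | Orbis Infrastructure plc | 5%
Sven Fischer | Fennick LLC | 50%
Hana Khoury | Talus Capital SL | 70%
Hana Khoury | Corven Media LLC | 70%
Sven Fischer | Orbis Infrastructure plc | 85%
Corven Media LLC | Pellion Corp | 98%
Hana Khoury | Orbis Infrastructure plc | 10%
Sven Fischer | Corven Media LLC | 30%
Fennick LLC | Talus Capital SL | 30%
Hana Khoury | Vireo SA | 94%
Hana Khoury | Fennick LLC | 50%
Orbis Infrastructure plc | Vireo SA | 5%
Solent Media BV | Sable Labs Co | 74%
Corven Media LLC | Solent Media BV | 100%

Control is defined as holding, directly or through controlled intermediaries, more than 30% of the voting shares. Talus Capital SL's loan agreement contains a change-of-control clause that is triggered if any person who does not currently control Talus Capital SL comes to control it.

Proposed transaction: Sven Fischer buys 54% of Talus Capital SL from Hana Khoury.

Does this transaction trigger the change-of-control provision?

The purchase adds only to Sven's holdings (Hana's stake shrinks), so Sven is the only person who could newly come to control Talus.
Sven holds 50% of Fennick, so Sven controls Fennick.
Fennick and Sven together hold 5% + 85% = 90% of Orbis, so Sven controls Orbis.
In Talus, Sven's side holds only 30%, not > 30%.
So before the transaction, Sven does not control Talus.
After the purchase, Sven holds 54% of Talus directly, and Hana's stake falls to 16%.
Fennick and Sven together hold 30% + 54% = 84% of Talus, so Sven controls Talus.
Sven did not control Talus before and does after, so the clause is triggered.

Yes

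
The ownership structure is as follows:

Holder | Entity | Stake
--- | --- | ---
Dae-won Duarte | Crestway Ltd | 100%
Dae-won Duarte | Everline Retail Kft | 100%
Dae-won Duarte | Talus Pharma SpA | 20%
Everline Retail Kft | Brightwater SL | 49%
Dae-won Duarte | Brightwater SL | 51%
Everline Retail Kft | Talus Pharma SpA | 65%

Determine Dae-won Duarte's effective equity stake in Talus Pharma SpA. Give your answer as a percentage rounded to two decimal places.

85.00%

Dae-won reaches Talus along 2 paths.
Via Everline: 100% × 65% = 65%.
Direct stake: 20% = 20%.
Total: 65% + 20% = 85%.
Rounded: 85.00%.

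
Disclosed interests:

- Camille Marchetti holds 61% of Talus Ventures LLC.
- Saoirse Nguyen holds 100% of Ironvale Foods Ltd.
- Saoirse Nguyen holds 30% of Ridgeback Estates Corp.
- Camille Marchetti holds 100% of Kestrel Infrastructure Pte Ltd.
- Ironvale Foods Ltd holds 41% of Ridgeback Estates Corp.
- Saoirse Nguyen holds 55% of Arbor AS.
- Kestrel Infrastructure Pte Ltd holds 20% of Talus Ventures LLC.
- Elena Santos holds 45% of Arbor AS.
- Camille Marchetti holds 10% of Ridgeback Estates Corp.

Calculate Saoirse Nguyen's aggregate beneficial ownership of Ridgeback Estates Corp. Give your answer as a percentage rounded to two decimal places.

71.00%

Saoirse reaches Ridgeback along 2 paths.
Via Ironvale: 100% × 41% = 41%.
Direct stake: 30% = 30%.
Total: 41% + 30% = 71%.
Rounded: 71.00%.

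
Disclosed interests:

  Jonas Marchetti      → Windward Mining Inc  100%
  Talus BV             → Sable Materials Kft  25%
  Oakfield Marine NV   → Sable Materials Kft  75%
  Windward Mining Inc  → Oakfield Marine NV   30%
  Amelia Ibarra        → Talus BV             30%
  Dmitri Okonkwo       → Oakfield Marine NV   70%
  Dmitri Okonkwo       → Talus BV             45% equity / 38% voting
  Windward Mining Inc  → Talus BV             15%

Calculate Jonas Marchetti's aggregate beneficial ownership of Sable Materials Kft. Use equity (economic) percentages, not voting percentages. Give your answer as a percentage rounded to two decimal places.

26.25%

Jonas reaches Sable along 2 paths.
Via Windward → Talus: 100% × 15% × 25% = 3.75%.
Via Windward → Oakfield: 100% × 30% × 75% = 22.5%.
Total: 3.75% + 22.5% = 26.25%.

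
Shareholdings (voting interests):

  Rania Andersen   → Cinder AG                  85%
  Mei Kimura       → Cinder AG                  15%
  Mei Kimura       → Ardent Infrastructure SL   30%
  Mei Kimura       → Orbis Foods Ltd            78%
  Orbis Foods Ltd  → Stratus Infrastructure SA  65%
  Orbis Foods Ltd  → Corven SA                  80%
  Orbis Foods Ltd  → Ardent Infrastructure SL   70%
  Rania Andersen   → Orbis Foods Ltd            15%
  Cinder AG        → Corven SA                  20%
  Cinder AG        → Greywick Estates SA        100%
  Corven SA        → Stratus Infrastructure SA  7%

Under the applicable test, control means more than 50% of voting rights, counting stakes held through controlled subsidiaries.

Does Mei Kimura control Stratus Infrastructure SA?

Mei holds 78% of Orbis, so Mei controls Orbis.
Orbis holds 80% of Corven, so Mei controls Corven.
Orbis and Corven together hold 65% + 7% = 72% of Stratus, so Mei controls Stratus.

Yes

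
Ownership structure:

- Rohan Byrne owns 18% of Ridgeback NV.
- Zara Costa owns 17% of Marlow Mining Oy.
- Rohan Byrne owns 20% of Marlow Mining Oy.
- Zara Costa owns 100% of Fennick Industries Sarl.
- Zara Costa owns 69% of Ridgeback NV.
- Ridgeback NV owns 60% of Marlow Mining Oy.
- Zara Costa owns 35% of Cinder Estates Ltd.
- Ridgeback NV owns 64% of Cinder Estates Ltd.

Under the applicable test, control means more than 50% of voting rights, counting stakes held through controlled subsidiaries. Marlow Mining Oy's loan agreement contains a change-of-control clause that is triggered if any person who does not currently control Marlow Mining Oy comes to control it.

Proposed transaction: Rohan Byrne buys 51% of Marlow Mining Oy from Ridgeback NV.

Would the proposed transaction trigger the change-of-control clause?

Yes

The purchase adds only to Rohan's holdings (Ridgeback's stake shrinks), so Rohan is the only person who could newly come to control Marlow.
Rohan's largest direct stake is 20% in Marlow, which does not meet the threshold, so Rohan controls no company.
In Marlow, Rohan's side holds only 20%, not > 50%.
So before the transaction, Rohan does not control Marlow.
After the purchase, Rohan's direct stake in Marlow rises to 20% + 51% = 71%, and Ridgeback's stake falls to 9%.
Rohan holds 71% of Marlow, so Rohan controls Marlow.
Rohan did not control Marlow before and does after, so the clause is triggered.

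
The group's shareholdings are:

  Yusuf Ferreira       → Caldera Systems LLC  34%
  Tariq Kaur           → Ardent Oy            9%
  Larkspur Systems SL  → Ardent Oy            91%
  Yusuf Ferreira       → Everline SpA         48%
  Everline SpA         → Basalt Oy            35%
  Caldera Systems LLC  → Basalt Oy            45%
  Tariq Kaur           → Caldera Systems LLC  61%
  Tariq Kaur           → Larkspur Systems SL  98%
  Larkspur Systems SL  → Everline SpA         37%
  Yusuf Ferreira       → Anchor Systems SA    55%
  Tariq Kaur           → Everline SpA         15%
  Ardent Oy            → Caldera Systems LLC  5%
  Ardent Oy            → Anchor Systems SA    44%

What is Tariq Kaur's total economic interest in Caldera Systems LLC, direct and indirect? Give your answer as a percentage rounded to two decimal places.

Tariq reaches Caldera along 3 paths.
Via Larkspur → Ardent: 98% × 91% × 5% = 4.459%.
Via Ardent: 9% × 5% = 0.45%.
Direct stake: 61% = 61%.
Total: 4.459% + 0.45% + 61% = 65.909%.
Rounded: 65.91%.

65.91%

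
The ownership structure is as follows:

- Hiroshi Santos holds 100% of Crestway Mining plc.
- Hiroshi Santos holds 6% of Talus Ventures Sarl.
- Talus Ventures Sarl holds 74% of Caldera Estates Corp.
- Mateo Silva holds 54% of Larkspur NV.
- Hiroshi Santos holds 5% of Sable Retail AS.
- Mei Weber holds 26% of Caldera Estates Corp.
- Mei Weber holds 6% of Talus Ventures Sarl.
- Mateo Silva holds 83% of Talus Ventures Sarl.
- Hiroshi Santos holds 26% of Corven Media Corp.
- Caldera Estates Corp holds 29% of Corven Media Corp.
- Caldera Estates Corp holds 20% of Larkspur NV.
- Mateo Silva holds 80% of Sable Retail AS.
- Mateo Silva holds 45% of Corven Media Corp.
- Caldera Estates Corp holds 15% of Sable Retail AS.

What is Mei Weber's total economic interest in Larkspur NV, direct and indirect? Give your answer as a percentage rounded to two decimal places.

6.09%

Mei reaches Larkspur along 2 paths.
Via Caldera: 26% × 20% = 5.2%.
Via Talus → Caldera: 6% × 74% × 20% = 0.888%.
Total: 5.2% + 0.888% = 6.088%.
Rounded: 6.09%.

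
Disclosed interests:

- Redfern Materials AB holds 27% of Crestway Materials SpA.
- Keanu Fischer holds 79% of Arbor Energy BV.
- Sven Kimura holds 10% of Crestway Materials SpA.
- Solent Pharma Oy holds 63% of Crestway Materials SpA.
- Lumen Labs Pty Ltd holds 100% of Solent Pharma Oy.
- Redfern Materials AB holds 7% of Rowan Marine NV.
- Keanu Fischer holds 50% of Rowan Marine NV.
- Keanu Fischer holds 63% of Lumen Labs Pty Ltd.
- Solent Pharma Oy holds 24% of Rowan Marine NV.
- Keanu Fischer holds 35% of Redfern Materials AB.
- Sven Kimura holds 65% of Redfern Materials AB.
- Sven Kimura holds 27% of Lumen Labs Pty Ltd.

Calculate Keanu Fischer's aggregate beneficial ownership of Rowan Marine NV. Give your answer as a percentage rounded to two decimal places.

67.57%

Keanu reaches Rowan along 3 paths.
Via Lumen → Solent: 63% × 100% × 24% = 15.12%.
Via Redfern: 35% × 7% = 2.45%.
Direct stake: 50% = 50%.
Total: 15.12% + 2.45% + 50% = 67.57%.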